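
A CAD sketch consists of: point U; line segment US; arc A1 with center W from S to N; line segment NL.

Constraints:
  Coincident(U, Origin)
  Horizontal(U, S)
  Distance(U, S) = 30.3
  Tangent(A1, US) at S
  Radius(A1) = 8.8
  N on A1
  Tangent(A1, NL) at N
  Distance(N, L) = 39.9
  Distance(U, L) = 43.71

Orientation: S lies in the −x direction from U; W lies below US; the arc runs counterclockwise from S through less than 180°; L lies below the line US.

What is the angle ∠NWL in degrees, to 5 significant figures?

77.562°

U is at the origin; U and S share the same y with |US| = 30.3 and S on the −x side, so S = (-30.300, 0.0000). Tangency of A1 to US means the radius WS is perpendicular to US, so W = S + (0, -8.8) = (-30.300, -8.8000). Since WN ⟂ NL (tangency), |WL| = √(8.8² + 39.9²) = 40.859 regardless of where N sits on A1. So L lies on both circle(U, 43.71) and circle(W, 40.859); the below-US intersection is L = (-7.9223, -42.986). N is the foot of the tangent from L: N = (-36.452, -15.092).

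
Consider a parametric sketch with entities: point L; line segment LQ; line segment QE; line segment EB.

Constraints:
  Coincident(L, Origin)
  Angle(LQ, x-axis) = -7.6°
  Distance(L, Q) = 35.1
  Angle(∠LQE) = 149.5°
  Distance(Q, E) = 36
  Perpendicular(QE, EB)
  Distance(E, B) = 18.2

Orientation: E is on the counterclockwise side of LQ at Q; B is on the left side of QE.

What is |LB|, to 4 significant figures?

66.24

∠LQE = 149.5°, so QE runs at -7.6° + (180° − 149.5°) = 22.90° from the x-axis; with |QE| = 36.0, E = Q + 36.0·(cos 22.90°, sin 22.90°) = (67.95, 9.366). QE is perpendicular to EB; with |EB| = 18.2 on the left of QE, B = E + 18.2·(-0.3891, 0.9212) = (60.87, 26.13). Then |LB| = |B − L| = 66.24.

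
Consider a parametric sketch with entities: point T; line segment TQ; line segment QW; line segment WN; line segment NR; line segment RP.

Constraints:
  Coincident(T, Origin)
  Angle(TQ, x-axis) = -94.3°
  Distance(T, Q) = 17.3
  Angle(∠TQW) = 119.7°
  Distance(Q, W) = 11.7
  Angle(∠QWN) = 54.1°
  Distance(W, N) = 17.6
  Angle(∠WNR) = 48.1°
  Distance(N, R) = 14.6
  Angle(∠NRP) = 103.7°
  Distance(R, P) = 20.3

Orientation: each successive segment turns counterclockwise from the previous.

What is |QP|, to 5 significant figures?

18.787

T is at the origin; TQ runs at -94.3° with length 17.3, so Q = (-1.2971, -17.251). ∠TQW = 119.7° gives QW at -34.000° from the x-axis; with |QW| = 11.7, W = (8.4026, -23.794). ∠QWN = 54.1° gives WN at 91.900° from the x-axis; with |WN| = 17.6, N = (7.8191, -6.2035). ∠WNR = 48.1° gives NR at -136.20° from the x-axis; with |NR| = 14.6, R = (-2.7186, -16.309). ∠NRP = 103.7° gives RP at -59.900° from the x-axis; with |RP| = 20.3, P = (7.4620, -33.871). Then |QP| = |P − Q| = 18.787.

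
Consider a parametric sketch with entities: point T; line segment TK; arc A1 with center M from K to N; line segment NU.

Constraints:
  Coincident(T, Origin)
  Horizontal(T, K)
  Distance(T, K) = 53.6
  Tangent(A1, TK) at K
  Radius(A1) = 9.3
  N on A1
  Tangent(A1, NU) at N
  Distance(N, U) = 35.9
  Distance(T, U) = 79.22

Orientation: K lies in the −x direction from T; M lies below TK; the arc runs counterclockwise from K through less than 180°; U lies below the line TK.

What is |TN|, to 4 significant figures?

63.46

Checks: |MN| = 9.300 ✓; ∠(MN, NU) = 90.00° ✓; |NU| = 35.90 ✓; |TU| = 79.22 ✓.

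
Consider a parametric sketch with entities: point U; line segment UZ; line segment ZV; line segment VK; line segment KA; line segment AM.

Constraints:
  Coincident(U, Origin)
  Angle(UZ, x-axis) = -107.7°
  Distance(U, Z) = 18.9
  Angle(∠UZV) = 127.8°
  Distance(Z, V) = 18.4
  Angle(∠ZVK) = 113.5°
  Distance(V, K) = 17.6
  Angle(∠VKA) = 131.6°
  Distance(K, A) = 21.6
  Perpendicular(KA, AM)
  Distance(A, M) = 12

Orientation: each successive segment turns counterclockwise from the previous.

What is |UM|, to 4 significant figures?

23.19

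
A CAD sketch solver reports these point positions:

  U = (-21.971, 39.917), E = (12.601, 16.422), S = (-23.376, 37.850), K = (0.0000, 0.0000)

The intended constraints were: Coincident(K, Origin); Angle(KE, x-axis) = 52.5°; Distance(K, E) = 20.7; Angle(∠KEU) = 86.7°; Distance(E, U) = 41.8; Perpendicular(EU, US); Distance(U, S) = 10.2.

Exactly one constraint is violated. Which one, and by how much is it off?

Distance(U, S) = 10.2 — off by 7.70.

K = (0.00, 0.00) ✓; KE at 52.50° ✓; |KE| = 20.70 ✓; ∠KEU = 86.70° ✓; |EU| = 41.80 ✓; ∠(EU, US) = 89.99° ✓; |US| = 2.499 ✗.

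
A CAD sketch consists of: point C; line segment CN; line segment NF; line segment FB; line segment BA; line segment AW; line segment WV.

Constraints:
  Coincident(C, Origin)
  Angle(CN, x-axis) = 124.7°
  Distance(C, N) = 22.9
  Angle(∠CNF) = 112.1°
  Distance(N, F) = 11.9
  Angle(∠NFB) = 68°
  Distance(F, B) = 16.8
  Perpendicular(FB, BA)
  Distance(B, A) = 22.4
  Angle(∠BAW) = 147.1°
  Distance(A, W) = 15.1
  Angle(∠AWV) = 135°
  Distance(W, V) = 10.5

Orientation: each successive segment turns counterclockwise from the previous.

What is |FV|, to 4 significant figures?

37.32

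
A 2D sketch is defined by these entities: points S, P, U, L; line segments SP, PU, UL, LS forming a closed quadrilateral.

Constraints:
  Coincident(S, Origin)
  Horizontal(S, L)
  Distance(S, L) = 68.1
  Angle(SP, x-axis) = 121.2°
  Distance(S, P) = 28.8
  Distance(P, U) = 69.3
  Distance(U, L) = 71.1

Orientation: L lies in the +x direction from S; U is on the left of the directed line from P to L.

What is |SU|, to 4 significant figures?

77.39

S is at the origin; SL is horizontal with |SL| = 68.1 and L in +x, so L = (68.1, 0). SP runs at 121.2° with |SP| = 28.8, so P = (-14.92, 24.63). U is determined by |PU| = 69.3 and |UL| = 71.1 together: it lies at the intersection of circle(P, 69.3) and circle(L, 71.1). With |PL| = 86.60, the foot of the radical line on PL is 41.84 from P and the perpendicular offset is √(69.3² − 41.84²) = 55.24. Taking the left-of-PL solution: U = (40.91, 65.69).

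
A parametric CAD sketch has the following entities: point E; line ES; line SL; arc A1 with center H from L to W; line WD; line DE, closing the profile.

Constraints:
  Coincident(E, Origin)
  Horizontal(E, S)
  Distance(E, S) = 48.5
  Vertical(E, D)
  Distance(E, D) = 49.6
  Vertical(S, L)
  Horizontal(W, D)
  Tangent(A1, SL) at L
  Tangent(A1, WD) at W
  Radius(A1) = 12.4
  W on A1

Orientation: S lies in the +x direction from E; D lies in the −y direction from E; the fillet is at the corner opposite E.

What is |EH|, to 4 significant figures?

51.84

E is at the origin; ES is horizontal with |ES| = 48.5 and S on the +x side, so S = (48.50, 0.000). ED is vertical with |ED| = 49.6 and D on the −y side, so D = (0.000, -49.60). The virtual corner opposite E is at (48.50, -49.60). Since A1 is tangent to SL there, HL ⟂ SL and tangency of A1 to WD means the radius HW is perpendicular to WD, with radius 12.4, so the center H sits 12.4 in from both sides at H = (36.10, -37.20). Then |EH| = |H − E| = 51.84.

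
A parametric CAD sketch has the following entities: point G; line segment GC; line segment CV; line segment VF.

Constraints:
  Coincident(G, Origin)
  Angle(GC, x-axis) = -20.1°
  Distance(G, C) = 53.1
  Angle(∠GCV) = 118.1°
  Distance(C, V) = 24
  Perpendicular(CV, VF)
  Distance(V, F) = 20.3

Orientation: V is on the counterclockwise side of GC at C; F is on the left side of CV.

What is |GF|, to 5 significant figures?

55.736

∠GCV = 118.1°, so CV runs at -20.1° + (180° − 118.1°) = 41.800° from the x-axis; with |CV| = 24.0, V = C + 24.0·(cos 41.800°, sin 41.800°) = (67.757, -2.2516). CV ⟂ VF; with |VF| = 20.3 on the left of CV, F = V + 20.3·(-0.66653, 0.74548) = (54.227, 12.882). Then |GF| = |F − G| = 55.736.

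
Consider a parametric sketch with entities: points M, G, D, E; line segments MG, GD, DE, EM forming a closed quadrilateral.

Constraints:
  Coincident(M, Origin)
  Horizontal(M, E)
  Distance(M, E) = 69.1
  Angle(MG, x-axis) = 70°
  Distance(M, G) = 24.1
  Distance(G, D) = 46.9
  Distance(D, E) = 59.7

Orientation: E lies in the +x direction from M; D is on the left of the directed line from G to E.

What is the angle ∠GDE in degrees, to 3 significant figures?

74.0°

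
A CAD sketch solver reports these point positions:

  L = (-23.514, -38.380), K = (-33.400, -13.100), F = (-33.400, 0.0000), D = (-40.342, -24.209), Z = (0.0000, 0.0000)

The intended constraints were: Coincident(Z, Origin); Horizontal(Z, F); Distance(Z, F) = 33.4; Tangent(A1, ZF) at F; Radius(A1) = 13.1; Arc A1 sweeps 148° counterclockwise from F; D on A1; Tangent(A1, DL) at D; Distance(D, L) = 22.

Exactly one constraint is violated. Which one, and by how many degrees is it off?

Tangent(A1, DL) at D — off by 8.10°.

Z = (0.00, 0.00) ✓; Z.y = 0.00, F.y = 0.00 ✓; |ZF| = 33.40 ✓; ∠(KF, FZ) = 90.00° ✓; |KF| = 13.10 ✓; bearing(K→D) − bearing(K→F) = 148.0° ✓; |KD| = 13.10 ✓; ∠(KD, DL) = 98.10° ✗; |DL| = 22.00 ✓.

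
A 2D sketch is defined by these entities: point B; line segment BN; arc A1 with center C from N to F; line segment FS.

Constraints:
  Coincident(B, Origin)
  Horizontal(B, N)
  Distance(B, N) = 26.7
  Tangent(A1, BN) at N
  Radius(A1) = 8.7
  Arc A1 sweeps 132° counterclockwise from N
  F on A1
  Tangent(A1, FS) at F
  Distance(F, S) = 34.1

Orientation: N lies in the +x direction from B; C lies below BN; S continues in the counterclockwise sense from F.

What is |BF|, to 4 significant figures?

24.91

B is at the origin; B and N share the same y with |BN| = 26.7 and N on the +x side, so N = (26.70, 0.000). Tangency of A1 to BN means the radius CN is perpendicular to BN, so C = N + (0, -8.7) = (26.70, -8.700). On A1, N sits at bearing 90° from C; a 132° counterclockwise sweep puts F at bearing 222°, so F = C + 8.7·(cos 222°, sin 222°) = (20.23, -14.52). Then |BF| = |F − B| = 24.91.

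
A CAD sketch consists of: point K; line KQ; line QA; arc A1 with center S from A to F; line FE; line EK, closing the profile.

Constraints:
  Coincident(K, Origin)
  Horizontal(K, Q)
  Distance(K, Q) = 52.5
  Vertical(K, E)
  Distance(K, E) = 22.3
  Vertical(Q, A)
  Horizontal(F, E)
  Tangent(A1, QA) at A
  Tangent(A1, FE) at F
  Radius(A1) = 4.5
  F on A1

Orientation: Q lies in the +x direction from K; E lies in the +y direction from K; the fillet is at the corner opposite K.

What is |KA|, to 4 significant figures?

55.44

K is at the origin; K and Q share the same y with |KQ| = 52.5 and Q on the +x side, so Q = (52.50, 0.000). KE is vertical with |KE| = 22.3 and E on the +y side, so E = (0.000, 22.30). The virtual corner opposite K is at (52.50, 22.30). Tangency of A1 to QA means the radius SA is perpendicular to QA and since A1 is tangent to FE there, SF ⟂ FE, with radius 4.5, so the center S sits 4.5 in from both sides at S = (48.00, 17.80). That places the tangent points at A = (52.50, 17.80) on QA and F = (48.00, 22.30) on FE. Then |KA| = |A − K| = 55.44.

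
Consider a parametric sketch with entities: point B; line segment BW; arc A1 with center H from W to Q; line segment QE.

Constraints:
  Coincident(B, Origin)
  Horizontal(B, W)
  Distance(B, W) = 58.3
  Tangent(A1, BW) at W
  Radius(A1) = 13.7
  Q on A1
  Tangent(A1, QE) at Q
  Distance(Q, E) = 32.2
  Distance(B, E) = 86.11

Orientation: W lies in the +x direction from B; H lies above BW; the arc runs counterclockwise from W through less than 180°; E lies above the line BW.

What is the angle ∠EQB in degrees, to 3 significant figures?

103°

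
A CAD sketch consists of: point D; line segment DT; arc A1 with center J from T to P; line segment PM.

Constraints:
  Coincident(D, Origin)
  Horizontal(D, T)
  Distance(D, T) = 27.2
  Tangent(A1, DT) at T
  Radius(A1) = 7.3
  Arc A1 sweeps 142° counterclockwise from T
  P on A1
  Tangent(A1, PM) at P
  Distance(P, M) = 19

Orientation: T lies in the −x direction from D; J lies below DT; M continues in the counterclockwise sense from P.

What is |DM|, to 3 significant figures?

29.9

On A1, T sits at bearing 90° from J; a 142° counterclockwise sweep puts P at bearing 232°, so P = J + 7.3·(cos 232°, sin 232°) = (-31.7, -13.1). The tangent condition forces JP to be normal to PM, so PM runs along (−sin 232°, cos 232°); with |PM| = 19.0, M = (-16.7, -24.8). Then |DM| = |M − D| = 29.9.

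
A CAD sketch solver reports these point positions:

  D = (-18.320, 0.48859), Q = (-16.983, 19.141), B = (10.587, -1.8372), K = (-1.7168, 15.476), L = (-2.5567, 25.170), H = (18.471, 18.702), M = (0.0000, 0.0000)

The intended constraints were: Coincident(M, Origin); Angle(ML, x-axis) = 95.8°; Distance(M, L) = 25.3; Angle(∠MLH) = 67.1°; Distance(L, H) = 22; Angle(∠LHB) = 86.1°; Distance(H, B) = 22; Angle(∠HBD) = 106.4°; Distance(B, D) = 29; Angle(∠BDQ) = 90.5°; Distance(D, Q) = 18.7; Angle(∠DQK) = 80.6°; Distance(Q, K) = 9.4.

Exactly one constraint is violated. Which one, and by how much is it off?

Distance(Q, K) = 9.4 — off by 6.30.

M = (0.00, 0.00) ✓; ML at 95.80° ✓; |ML| = 25.30 ✓; ∠MLH = 67.10° ✓; |LH| = 22.00 ✓; ∠LHB = 86.10° ✓; |HB| = 22.00 ✓; ∠HBD = 106.4° ✓; |BD| = 29.00 ✓; ∠BDQ = 90.50° ✓; |DQ| = 18.70 ✓; ∠DQK = 80.60° ✓; |QK| = 15.70 ✗.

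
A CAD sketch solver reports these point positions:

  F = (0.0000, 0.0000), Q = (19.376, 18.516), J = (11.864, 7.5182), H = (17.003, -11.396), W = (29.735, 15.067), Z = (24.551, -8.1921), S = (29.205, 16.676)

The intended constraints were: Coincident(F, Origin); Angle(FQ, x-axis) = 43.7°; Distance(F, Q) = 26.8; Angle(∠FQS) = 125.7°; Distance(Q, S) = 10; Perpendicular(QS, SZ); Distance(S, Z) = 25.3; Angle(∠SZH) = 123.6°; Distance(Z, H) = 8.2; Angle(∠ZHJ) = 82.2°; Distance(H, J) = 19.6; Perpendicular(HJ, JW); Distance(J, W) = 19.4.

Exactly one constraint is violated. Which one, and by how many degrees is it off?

Perpendicular(HJ, JW) — off by 7.70°.

F = (0.00, 0.00) ✓; FQ at 43.70° ✓; |FQ| = 26.80 ✓; ∠FQS = 125.7° ✓; |QS| = 10.00 ✓; ∠(QS, SZ) = 90.00° ✓; |SZ| = 25.30 ✓; ∠SZH = 123.6° ✓; |ZH| = 8.200 ✓; ∠ZHJ = 82.20° ✓; |HJ| = 19.60 ✓; ∠(HJ, JW) = 82.30° ✗; |JW| = 19.40 ✓.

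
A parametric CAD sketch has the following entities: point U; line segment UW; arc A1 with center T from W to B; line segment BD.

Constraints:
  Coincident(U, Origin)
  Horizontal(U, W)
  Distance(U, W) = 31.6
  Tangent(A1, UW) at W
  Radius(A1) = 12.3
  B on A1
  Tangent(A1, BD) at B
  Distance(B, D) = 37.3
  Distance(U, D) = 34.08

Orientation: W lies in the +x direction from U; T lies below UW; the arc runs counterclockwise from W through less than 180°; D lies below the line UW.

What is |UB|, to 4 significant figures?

22.42

U is at the origin; UW is horizontal with |UW| = 31.6 and W on the +x side, so W = (31.60, 0.000). A1 meets UW tangentially, so TW is at right angles to UW, so T = W + (0, -12.3) = (31.60, -12.30). Since TB ⟂ BD (tangency), |TD| = √(12.3² + 37.3²) = 39.28 regardless of where B sits on A1. So D lies on both circle(U, 34.08) and circle(T, 39.28); the below-UW intersection is D = (-1.095, -34.06). B is the foot of the tangent from D: B = (21.92, -4.710).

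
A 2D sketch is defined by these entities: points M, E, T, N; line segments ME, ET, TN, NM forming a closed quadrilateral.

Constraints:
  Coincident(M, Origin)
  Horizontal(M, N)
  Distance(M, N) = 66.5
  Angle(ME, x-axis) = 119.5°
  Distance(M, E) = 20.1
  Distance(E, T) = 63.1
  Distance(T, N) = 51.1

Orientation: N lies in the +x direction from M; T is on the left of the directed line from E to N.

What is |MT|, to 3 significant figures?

65.6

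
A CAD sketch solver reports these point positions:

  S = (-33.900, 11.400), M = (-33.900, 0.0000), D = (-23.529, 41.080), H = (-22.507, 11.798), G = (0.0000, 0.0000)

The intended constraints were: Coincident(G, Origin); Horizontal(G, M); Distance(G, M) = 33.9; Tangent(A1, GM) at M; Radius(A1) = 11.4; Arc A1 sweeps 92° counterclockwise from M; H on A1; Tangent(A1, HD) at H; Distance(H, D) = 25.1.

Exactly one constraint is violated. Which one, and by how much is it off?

Distance(H, D) = 25.1 — off by 4.20.

G = (0.00, 0.00) ✓; G.y = 0.00, M.y = 0.00 ✓; |GM| = 33.90 ✓; ∠(SM, MG) = 90.00° ✓; |SM| = 11.40 ✓; bearing(S→H) − bearing(S→M) = 92.00° ✓; |SH| = 11.40 ✓; ∠(SH, HD) = 90.00° ✓; |HD| = 29.30 ✗.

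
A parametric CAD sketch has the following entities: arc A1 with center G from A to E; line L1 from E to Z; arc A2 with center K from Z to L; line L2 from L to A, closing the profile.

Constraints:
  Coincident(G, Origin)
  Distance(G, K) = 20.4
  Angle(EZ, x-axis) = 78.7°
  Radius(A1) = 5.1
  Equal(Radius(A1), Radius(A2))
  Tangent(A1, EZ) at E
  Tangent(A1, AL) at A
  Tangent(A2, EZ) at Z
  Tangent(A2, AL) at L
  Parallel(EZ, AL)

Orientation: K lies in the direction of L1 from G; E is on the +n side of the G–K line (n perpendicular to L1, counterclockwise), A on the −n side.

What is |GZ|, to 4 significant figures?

21.03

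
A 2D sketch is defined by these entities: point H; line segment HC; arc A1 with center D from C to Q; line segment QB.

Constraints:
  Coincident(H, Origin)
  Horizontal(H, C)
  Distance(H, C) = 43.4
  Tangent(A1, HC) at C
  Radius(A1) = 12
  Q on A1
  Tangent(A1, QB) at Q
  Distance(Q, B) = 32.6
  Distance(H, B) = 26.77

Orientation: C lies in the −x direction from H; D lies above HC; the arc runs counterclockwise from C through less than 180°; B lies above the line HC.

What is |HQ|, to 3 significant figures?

35.6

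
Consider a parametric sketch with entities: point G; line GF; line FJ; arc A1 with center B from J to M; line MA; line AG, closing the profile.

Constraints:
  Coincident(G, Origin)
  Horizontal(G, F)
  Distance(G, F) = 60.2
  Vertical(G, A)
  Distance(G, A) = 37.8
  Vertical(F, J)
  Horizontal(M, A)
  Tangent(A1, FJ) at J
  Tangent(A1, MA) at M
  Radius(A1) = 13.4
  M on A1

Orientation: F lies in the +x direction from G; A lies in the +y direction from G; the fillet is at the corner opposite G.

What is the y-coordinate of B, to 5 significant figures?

24.400

G is at the origin; G and F share the same y with |GF| = 60.2 and F on the +x side, so F = (60.200, 0.0000). GA is vertical with |GA| = 37.8 and A on the +y side, so A = (0.0000, 37.800). The virtual corner opposite G is at (60.200, 37.800). The tangent condition forces BJ to be normal to FJ and A1 meets MA tangentially, so BM is at right angles to MA, with radius 13.4, so the center B sits 13.4 in from both sides at B = (46.800, 24.400). So B.y = 24.400.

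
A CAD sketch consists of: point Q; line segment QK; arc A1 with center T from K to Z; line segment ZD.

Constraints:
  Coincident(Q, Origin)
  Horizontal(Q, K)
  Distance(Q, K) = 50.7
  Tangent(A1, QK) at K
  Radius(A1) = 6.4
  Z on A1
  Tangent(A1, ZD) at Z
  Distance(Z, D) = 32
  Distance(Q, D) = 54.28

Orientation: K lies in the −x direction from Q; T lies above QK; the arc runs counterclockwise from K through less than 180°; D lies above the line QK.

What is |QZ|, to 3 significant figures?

44.7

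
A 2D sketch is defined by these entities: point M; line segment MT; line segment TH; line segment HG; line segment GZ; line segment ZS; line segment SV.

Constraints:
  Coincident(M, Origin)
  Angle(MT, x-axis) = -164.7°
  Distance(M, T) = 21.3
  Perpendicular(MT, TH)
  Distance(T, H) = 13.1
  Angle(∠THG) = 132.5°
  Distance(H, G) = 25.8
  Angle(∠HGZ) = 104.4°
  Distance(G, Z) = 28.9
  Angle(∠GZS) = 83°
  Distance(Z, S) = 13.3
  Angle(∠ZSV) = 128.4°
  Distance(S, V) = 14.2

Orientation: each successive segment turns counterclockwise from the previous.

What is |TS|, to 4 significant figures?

34.97

M is at the origin; MT runs at -164.7° with length 21.3, so T = (-20.55, -5.620). The perpendicularity gives TH at right angles to MT, so TH runs at -74.70°; with |TH| = 13.1, H = (-17.09, -18.26). ∠THG = 132.5° gives HG at -27.20° from the x-axis; with |HG| = 25.8, G = (5.859, -30.05). ∠HGZ = 104.4° gives GZ at 48.40° from the x-axis; with |GZ| = 28.9, Z = (25.05, -8.438). ∠GZS = 83.0° gives ZS at 145.4° from the x-axis; with |ZS| = 13.3, S = (14.10, -0.8856). Then |TS| = |S − T| = 34.97.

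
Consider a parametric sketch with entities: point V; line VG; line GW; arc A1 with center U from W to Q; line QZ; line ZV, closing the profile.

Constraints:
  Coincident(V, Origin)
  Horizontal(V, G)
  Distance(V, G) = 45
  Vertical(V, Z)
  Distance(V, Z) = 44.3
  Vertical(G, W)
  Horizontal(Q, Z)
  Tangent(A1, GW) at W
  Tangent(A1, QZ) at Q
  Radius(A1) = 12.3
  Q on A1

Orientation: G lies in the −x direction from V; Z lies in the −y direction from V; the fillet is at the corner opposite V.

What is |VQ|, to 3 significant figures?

55.1

The virtual corner opposite V is at (-45.0, -44.3). Tangency of A1 to GW means the radius UW is perpendicular to GW and since A1 is tangent to QZ there, UQ ⟂ QZ, with radius 12.3, so the center U sits 12.3 in from both sides at U = (-32.7, -32.0). That places the tangent points at W = (-45.0, -32.0) on GW and Q = (-32.7, -44.3) on QZ. Then |VQ| = |Q − V| = 55.1.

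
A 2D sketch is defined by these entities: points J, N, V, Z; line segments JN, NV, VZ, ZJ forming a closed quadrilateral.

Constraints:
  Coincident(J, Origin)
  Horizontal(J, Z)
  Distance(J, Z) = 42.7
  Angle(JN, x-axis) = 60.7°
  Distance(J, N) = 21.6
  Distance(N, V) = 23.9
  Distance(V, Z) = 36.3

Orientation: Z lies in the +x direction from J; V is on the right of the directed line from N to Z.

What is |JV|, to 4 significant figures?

8.223

J is at the origin; J and Z share the same y with |JZ| = 42.7 and Z in +x, so Z = (42.7, 0). JN runs at 60.7° with |JN| = 21.6, so N = (10.57, 18.84). V is determined by |NV| = 23.9 and |VZ| = 36.3 together: it lies at the intersection of circle(N, 23.9) and circle(Z, 36.3). With |NZ| = 37.24, the foot of the radical line on NZ is 8.601 from N and the perpendicular offset is √(23.9² − 8.601²) = 22.30. Taking the right-of-NZ solution: V = (6.712, -4.750).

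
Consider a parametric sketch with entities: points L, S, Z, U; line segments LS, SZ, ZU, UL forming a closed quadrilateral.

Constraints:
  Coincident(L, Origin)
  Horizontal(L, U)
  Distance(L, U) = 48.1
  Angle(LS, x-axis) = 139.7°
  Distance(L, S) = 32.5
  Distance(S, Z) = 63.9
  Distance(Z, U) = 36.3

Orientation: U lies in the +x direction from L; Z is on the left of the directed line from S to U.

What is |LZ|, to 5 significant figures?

51.216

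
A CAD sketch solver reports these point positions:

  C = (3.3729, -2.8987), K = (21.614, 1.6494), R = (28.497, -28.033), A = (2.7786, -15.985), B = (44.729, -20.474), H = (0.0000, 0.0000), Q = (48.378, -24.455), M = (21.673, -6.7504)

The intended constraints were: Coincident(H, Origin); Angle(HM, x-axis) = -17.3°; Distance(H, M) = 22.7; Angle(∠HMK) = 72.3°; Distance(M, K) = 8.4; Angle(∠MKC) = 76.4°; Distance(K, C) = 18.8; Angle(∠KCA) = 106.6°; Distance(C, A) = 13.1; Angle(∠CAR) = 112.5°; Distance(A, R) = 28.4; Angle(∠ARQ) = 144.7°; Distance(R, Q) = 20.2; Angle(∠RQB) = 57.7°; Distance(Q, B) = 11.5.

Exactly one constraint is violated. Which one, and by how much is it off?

Distance(Q, B) = 11.5 — off by 6.10.

H = (0.00, 0.00) ✓; HM at -17.30° ✓; |HM| = 22.70 ✓; ∠HMK = 72.30° ✓; |MK| = 8.400 ✓; ∠MKC = 76.40° ✓; |KC| = 18.80 ✓; ∠KCA = 106.6° ✓; |CA| = 13.10 ✓; ∠CAR = 112.5° ✓; |AR| = 28.40 ✓; ∠ARQ = 144.7° ✓; |RQ| = 20.20 ✓; ∠RQB = 57.69° ✓; |QB| = 5.400 ✗.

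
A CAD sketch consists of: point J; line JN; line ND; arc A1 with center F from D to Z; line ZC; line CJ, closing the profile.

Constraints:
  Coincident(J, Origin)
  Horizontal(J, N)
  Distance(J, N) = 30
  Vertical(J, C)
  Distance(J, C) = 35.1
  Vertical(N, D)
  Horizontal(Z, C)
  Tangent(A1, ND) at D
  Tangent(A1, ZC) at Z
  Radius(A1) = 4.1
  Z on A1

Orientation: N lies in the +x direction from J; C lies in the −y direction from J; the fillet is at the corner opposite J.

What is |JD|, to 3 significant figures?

43.1

The virtual corner opposite J is at (30.0, -35.1). The tangent condition forces FD to be normal to ND and A1 meets ZC tangentially, so FZ is at right angles to ZC, with radius 4.1, so the center F sits 4.1 in from both sides at F = (25.9, -31.0). That places the tangent points at D = (30.0, -31.0) on ND and Z = (25.9, -35.1) on ZC. Then |JD| = |D − J| = 43.1.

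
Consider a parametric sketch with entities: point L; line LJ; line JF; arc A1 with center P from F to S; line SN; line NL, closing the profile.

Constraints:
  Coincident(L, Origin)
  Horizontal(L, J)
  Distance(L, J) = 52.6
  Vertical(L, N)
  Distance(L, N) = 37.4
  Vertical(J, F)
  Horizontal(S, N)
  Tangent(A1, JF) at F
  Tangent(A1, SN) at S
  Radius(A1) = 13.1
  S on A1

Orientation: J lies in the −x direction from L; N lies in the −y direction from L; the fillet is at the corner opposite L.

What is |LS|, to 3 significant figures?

54.4

L is at the origin; L and J share the same y with |LJ| = 52.6 and J on the −x side, so J = (-52.6, 0.00). LN is vertical with |LN| = 37.4 and N on the −y side, so N = (0.00, -37.4). The virtual corner opposite L is at (-52.6, -37.4). Since A1 is tangent to JF there, PF ⟂ JF and A1 meets SN tangentially, so PS is at right angles to SN, with radius 13.1, so the center P sits 13.1 in from both sides at P = (-39.5, -24.3). That places the tangent points at F = (-52.6, -24.3) on JF and S = (-39.5, -37.4) on SN. Then |LS| = |S − L| = 54.4.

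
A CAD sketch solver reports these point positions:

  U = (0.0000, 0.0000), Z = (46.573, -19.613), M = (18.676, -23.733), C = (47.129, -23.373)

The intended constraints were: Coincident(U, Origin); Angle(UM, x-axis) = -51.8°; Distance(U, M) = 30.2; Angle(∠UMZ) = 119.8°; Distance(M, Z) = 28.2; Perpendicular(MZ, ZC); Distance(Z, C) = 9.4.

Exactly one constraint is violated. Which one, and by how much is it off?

Distance(Z, C) = 9.4 — off by 5.60.

U = (0.00, 0.00) ✓; UM at -51.80° ✓; |UM| = 30.20 ✓; ∠UMZ = 119.8° ✓; |MZ| = 28.20 ✓; ∠(MZ, ZC) = 89.99° ✓; |ZC| = 3.801 ✗.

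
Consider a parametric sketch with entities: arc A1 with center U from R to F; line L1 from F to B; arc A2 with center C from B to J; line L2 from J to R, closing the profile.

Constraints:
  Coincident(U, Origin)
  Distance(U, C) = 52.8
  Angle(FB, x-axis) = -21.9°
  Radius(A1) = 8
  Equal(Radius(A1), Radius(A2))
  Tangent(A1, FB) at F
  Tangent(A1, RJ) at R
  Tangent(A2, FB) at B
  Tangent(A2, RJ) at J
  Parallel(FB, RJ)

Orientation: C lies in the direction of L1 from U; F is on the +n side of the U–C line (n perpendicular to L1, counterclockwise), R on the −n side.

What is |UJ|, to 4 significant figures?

53.40

The slot axis is L1's direction at -21.9°, so u = (cos -21.9°, sin -21.9°) = (0.9278, -0.3730) and n = (−sin -21.9°, cos -21.9°) = (0.3730, 0.9278). U is at the origin and C lies 52.8 along u from U, so C = 52.8·u = (48.99, -19.69). Tangency of A1 to both parallel lines with radius 8.0 puts F and R at U ± 8.0·n: F = (2.984, 7.423), R = (-2.984, -7.423). Equal radii place B and J the same way about C: B = C + 8.0·n = (51.97, -12.27), J = C − 8.0·n = (46.01, -27.12). Then |UJ| = |J − U| = 53.40.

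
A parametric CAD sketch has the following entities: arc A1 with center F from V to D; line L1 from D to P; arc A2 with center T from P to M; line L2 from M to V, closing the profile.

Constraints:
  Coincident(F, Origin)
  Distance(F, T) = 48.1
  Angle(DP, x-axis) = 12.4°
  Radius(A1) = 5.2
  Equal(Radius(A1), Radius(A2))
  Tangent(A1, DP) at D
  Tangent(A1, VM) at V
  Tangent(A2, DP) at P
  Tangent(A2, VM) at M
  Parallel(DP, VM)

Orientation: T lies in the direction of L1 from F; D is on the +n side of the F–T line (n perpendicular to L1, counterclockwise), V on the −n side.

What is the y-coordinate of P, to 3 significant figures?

15.4

The slot axis is L1's direction at 12.4°, so u = (cos 12.4°, sin 12.4°) = (0.977, 0.215) and n = (−sin 12.4°, cos 12.4°) = (-0.215, 0.977). F is at the origin and T lies 48.1 along u from F, so T = 48.1·u = (47.0, 10.3). Tangency of A1 to both parallel lines with radius 5.2 puts D and V at F ± 5.2·n: D = (-1.12, 5.08), V = (1.12, -5.08). Equal radii place P and M the same way about T: P = T + 5.2·n = (45.9, 15.4), M = T − 5.2·n = (48.1, 5.25). So P.y = 15.4.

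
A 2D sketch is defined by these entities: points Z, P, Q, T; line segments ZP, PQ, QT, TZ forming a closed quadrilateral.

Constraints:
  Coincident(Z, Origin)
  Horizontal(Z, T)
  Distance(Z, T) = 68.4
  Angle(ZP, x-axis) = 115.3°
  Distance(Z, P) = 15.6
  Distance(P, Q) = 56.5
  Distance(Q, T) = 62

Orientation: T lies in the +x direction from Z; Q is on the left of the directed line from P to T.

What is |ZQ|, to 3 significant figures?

62.9

Checks: |PQ| = 56.50 ✓; |QT| = 62.00 ✓.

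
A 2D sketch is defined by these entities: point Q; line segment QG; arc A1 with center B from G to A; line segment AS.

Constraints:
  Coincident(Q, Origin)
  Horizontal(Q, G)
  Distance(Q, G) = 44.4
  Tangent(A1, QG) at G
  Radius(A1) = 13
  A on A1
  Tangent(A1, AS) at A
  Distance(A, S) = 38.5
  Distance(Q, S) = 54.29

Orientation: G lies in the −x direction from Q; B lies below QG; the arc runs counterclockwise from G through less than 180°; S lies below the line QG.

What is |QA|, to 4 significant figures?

57.74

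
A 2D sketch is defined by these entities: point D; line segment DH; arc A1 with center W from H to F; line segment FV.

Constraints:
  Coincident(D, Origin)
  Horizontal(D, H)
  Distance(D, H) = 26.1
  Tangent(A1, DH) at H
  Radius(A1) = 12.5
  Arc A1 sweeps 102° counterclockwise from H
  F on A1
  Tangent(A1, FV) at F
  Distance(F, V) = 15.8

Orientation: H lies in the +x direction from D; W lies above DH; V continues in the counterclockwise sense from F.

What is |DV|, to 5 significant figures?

46.491

D is at the origin; D and H share the same y with |DH| = 26.1 and H on the +x side, so H = (26.100, 0.0000). The tangent condition forces WH to be normal to DH, so W = H + (0, 12.5) = (26.100, 12.500). On A1, H sits at bearing -90° from W; a 102° counterclockwise sweep puts F at bearing 12°, so F = W + 12.5·(cos 12°, sin 12°) = (38.327, 15.099). Since A1 is tangent to FV there, WF ⟂ FV, so FV runs along (−sin 12°, cos 12°); with |FV| = 15.8, V = (35.042, 30.554). Then |DV| = |V − D| = 46.491.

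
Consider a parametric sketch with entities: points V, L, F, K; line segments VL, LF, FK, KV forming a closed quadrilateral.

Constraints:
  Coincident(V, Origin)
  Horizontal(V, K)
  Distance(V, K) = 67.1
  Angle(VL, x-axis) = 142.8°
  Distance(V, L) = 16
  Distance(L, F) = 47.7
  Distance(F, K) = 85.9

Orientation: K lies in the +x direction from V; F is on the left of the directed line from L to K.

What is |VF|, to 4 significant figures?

55.27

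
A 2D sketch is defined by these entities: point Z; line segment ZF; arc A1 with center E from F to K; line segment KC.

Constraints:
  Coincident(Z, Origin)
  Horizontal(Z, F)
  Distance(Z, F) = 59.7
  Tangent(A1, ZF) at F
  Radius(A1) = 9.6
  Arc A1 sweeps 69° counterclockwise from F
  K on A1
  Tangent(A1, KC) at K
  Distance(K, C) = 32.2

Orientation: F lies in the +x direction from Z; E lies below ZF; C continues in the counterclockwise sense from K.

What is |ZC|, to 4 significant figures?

53.37

Z is at the origin; ZF is horizontal with |ZF| = 59.7 and F on the +x side, so F = (59.70, 0.000). The tangent condition forces EF to be normal to ZF, so E = F + (0, -9.6) = (59.70, -9.600). On A1, F sits at bearing 90° from E; a 69° counterclockwise sweep puts K at bearing 159°, so K = E + 9.6·(cos 159°, sin 159°) = (50.74, -6.160). Tangency of A1 to KC means the radius EK is perpendicular to KC, so KC runs along (−sin 159°, cos 159°); with |KC| = 32.2, C = (39.20, -36.22). Then |ZC| = |C − Z| = 53.37.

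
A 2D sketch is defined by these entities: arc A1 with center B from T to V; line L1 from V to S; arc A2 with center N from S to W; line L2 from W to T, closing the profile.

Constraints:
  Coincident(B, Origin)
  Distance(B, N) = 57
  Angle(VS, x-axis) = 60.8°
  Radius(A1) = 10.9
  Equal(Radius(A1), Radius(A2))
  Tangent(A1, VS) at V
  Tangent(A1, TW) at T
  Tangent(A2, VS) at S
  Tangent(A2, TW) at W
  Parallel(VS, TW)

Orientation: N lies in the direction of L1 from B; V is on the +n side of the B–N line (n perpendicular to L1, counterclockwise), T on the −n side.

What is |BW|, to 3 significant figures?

58.0

The slot axis is L1's direction at 60.8°, so u = (cos 60.8°, sin 60.8°) = (0.488, 0.873) and n = (−sin 60.8°, cos 60.8°) = (-0.873, 0.488). B is at the origin and N lies 57.0 along u from B, so N = 57.0·u = (27.8, 49.8). Tangency of A1 to both parallel lines with radius 10.9 puts V and T at B ± 10.9·n: V = (-9.51, 5.32), T = (9.51, -5.32). Equal radii place S and W the same way about N: S = N + 10.9·n = (18.3, 55.1), W = N − 10.9·n = (37.3, 44.4). Then |BW| = |W − B| = 58.0.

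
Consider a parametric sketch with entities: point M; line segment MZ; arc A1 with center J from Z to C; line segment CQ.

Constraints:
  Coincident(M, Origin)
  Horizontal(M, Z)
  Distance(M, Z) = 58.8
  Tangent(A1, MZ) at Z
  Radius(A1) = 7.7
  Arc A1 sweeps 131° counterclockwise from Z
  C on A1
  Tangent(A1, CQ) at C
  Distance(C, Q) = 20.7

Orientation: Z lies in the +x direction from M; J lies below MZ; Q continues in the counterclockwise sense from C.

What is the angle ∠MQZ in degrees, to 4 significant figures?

51.60°

M is at the origin; MZ is horizontal with |MZ| = 58.8 and Z on the +x side, so Z = (58.80, 0.000). A1 meets MZ tangentially, so JZ is at right angles to MZ, so J = Z + (0, -7.7) = (58.80, -7.700). On A1, Z sits at bearing 90° from J; a 131° counterclockwise sweep puts C at bearing 221°, so C = J + 7.7·(cos 221°, sin 221°) = (52.99, -12.75). A1 meets CQ tangentially, so JC is at right angles to CQ, so CQ runs along (−sin 221°, cos 221°); with |CQ| = 20.7, Q = (66.57, -28.37). Then cos ∠MQZ = QM·QZ / (|QM||QZ|), giving 51.60°.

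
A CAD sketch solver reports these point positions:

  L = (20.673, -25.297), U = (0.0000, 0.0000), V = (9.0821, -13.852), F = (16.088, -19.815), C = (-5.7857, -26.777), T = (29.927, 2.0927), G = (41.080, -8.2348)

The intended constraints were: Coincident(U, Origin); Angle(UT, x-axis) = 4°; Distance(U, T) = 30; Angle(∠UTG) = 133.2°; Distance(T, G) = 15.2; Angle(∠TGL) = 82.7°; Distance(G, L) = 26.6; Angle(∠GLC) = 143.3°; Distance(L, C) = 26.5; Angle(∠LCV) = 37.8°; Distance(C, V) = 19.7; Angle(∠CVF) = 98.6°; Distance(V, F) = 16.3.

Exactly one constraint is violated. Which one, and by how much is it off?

Distance(V, F) = 16.3 — off by 7.10.

U = (0.00, 0.00) ✓; UT at 4.000° ✓; |UT| = 30.00 ✓; ∠UTG = 133.2° ✓; |TG| = 15.20 ✓; ∠TGL = 82.70° ✓; |GL| = 26.60 ✓; ∠GLC = 143.3° ✓; |LC| = 26.50 ✓; ∠LCV = 37.80° ✓; |CV| = 19.70 ✓; ∠CVF = 98.60° ✓; |VF| = 9.200 ✗.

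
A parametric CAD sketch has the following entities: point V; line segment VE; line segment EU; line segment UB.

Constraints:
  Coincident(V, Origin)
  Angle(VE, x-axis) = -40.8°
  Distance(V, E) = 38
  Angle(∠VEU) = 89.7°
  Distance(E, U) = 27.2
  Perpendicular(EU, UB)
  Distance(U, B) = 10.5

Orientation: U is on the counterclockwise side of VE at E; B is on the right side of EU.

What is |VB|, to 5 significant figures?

55.509

V is at the origin; VE runs at -40.8° with length 38.0, so E = 38.0·(cos -40.8°, sin -40.8°) = (28.766, -24.830). ∠VEU = 89.7°, so EU runs at -40.8° + (180° − 89.7°) = 49.500° from the x-axis; with |EU| = 27.2, U = E + 27.2·(cos 49.500°, sin 49.500°) = (46.431, -4.1469). The perpendicularity gives UB at right angles to EU; with |UB| = 10.5 on the right of EU, B = U + 10.5·(0.76041, -0.64945) = (54.415, -10.966). Then |VB| = |B − V| = 55.509.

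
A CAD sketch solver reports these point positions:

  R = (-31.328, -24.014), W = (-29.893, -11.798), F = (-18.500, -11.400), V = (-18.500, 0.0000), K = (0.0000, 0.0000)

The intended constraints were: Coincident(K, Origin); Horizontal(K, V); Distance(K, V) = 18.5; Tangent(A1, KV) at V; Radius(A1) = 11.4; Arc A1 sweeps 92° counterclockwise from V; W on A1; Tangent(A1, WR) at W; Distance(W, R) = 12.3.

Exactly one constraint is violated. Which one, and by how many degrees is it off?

Tangent(A1, WR) at W — off by 8.70°.

K = (0.00, 0.00) ✓; K.y = 0.00, V.y = 0.00 ✓; |KV| = 18.50 ✓; ∠(FV, VK) = 90.00° ✓; |FV| = 11.40 ✓; bearing(F→W) − bearing(F→V) = 92.00° ✓; |FW| = 11.40 ✓; ∠(FW, WR) = 98.70° ✗; |WR| = 12.30 ✓.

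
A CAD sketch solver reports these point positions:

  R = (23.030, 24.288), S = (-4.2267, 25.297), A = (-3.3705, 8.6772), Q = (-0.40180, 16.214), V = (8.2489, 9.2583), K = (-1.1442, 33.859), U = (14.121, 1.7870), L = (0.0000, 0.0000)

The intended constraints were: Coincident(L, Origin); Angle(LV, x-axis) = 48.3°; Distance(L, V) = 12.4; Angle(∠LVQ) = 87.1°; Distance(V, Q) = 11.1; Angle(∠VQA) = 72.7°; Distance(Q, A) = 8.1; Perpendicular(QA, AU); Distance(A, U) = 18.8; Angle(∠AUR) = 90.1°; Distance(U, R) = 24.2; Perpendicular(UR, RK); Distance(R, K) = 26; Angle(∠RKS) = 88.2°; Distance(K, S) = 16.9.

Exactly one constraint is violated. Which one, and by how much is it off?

Distance(K, S) = 16.9 — off by 7.80.

L = (0.00, 0.00) ✓; LV at 48.30° ✓; |LV| = 12.40 ✓; ∠LVQ = 87.10° ✓; |VQ| = 11.10 ✓; ∠VQA = 72.70° ✓; |QA| = 8.100 ✓; ∠(QA, AU) = 90.00° ✓; |AU| = 18.80 ✓; ∠AUR = 90.10° ✓; |UR| = 24.20 ✓; ∠(UR, RK) = 90.00° ✓; |RK| = 26.00 ✓; ∠RKS = 88.20° ✓; |KS| = 9.100 ✗.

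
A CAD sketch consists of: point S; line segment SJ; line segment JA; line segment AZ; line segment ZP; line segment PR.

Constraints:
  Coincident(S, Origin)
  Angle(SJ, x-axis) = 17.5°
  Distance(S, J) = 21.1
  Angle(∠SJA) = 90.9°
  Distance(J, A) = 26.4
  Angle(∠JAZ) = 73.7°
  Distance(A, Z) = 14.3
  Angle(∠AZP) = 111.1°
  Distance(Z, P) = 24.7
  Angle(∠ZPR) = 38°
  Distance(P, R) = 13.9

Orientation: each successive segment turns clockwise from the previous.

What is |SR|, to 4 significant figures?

16.93

S is at the origin; SJ runs at 17.5° with length 21.1, so J = (20.12, 6.345). ∠SJA = 90.9° gives JA at -71.60° from the x-axis; with |JA| = 26.4, A = (28.46, -18.71). ∠JAZ = 73.7° gives AZ at -177.9° from the x-axis; with |AZ| = 14.3, Z = (14.17, -19.23). ∠AZP = 111.1° gives ZP at 113.2° from the x-axis; with |ZP| = 24.7, P = (4.436, 3.473). ∠ZPR = 38.0° gives PR at -28.80° from the x-axis; with |PR| = 13.9, R = (16.62, -3.223). Then |SR| = |R − S| = 16.93.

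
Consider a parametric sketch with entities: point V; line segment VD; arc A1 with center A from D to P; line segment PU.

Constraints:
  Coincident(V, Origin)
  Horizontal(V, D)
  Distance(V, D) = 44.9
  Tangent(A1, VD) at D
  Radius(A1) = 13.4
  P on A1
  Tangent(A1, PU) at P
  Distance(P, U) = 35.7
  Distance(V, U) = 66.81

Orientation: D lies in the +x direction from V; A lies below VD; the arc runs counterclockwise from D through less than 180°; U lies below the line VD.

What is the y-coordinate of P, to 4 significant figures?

-17.35

V is at the origin; VD is horizontal with |VD| = 44.9 and D on the +x side, so D = (44.90, 0.000). A1 meets VD tangentially, so AD is at right angles to VD, so A = D + (0, -13.4) = (44.90, -13.40). Since AP ⟂ PU (tangency), |AU| = √(13.4² + 35.7²) = 38.13 regardless of where P sits on A1. So U lies on both circle(V, 66.81) and circle(A, 38.13); the below-VD intersection is U = (42.60, -51.46). P is the foot of the tangent from U: P = (32.09, -17.35).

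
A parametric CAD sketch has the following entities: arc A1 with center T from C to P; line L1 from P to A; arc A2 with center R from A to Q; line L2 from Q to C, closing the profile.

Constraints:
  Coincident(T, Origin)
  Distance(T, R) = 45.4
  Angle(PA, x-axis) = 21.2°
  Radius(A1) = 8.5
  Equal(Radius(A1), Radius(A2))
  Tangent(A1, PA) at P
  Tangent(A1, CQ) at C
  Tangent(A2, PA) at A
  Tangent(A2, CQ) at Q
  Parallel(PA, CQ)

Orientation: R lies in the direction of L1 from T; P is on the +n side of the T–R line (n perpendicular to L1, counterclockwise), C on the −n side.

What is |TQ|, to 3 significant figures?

46.2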